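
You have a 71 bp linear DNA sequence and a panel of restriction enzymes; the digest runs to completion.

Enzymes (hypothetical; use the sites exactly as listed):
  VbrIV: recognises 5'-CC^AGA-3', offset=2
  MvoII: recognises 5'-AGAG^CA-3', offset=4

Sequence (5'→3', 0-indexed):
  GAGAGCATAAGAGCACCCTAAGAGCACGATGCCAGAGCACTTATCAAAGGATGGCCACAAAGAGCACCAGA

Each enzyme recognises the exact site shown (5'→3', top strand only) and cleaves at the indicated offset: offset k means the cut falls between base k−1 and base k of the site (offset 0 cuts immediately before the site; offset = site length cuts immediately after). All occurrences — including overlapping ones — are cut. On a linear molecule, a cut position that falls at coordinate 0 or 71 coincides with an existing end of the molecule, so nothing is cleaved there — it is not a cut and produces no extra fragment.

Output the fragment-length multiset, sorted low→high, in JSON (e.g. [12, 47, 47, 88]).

Per-enzyme occurrences:
  VbrIV (CCAGA, off=2): starts [31, 66] → cuts [33, 68]
  MvoII (AGAGCA, off=4): starts [1, 9, 20, 33, 60] → cuts [5, 13, 24, 37, 64]

All cut coordinates (distinct, sorted): [5, 13, 24, 33, 37, 64, 68]

Fragment lengths:
  [0,5): 5 bp
  [5,13): 8 bp
  [13,24): 11 bp
  [24,33): 9 bp
  [33,37): 4 bp
  [37,64): 27 bp
  [64,68): 4 bp
  [68,71): 3 bp

[3,4,4,5,8,9,11,27]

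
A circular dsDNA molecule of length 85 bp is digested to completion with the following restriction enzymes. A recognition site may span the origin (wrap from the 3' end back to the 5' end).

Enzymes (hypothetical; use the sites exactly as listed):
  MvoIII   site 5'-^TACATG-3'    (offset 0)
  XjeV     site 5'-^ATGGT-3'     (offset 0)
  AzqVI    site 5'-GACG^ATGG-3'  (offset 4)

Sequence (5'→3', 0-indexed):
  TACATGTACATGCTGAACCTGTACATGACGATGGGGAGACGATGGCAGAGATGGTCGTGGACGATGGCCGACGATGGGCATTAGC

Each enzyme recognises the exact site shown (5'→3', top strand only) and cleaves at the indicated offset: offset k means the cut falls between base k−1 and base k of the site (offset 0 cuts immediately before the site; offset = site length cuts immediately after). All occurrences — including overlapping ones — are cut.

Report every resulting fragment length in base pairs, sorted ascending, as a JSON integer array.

Scan for sites:
  MvoIII TACATG/0: at [0, 6, 21] ⇒ [0, 6, 21]
  XjeV ATGGT/0: at [50] ⇒ [50]
  AzqVI GACGATGG/4: at [26, 37, 59, 69] ⇒ [30, 41, 63, 73]

Pooled cuts: [0, 6, 21, 30, 41, 50, 63, 73]

Fragment lengths:
  0→6: 6 bp
  6→21: 15 bp
  21→30: 9 bp
  30→41: 11 bp
  41→50: 9 bp
  50→63: 13 bp
  63→73: 10 bp
  73→0 (wrap): 85-73+0 = 12 bp

[6,9,9,10,11,12,13,15]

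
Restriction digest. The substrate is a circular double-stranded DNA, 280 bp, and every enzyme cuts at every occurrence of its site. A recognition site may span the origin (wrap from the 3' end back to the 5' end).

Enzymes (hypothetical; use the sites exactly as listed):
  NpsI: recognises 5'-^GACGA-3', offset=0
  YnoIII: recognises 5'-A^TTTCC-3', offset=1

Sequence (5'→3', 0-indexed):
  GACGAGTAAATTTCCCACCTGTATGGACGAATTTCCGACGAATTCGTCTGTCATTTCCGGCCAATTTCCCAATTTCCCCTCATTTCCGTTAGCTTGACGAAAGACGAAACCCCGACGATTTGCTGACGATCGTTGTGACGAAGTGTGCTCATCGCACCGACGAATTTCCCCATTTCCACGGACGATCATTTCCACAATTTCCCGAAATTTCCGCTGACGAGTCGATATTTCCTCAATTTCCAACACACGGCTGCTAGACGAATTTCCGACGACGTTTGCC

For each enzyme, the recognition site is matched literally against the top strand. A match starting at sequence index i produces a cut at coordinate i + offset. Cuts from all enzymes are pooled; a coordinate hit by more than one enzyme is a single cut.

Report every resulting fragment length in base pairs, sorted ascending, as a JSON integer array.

Per-enzyme occurrences:
  NpsI (GACGA, off=0): starts [0, 25, 36, 95, 102, 113, 124, 136, 158, 180, 215, 256, 267] → cuts [0, 25, 36, 95, 102, 113, 124, 136, 158, 180, 215, 256, 267]
  YnoIII (ATTTCC, off=1): starts [9, 30, 52, 63, 71, 81, 163, 171, 187, 196, 206, 226, 235, 261] → cuts [10, 31, 53, 64, 72, 82, 164, 172, 188, 197, 207, 227, 236, 262]

All cut coordinates (distinct, sorted): [0, 10, 25, 31, 36, 53, 64, 72, 82, 95, 102, 113, 124, 136, 158, 164, 172, 180, 188, 197, 207, 215, 227, 236, 256, 262, 267]

Fragments:
  0→10: 10 bp
  10→25: 15 bp
  25→31: 6 bp
  31→36: 5 bp
  36→53: 17 bp
  53→64: 11 bp
  64→72: 8 bp
  72→82: 10 bp
  82→95: 13 bp
  95→102: 7 bp
  102→113: 11 bp
  113→124: 11 bp
  124→136: 12 bp
  136→158: 22 bp
  158→164: 6 bp
  164→172: 8 bp
  172→180: 8 bp
  180→188: 8 bp
  188→197: 9 bp
  197→207: 10 bp
  207→215: 8 bp
  215→227: 12 bp
  227→236: 9 bp
  236→256: 20 bp
  256→262: 6 bp
  262→267: 5 bp
  267→0 (wrap): 280-267+0 = 13 bp

[5,5,6,6,6,7,8,8,8,8,8,9,9,10,10,10,11,11,11,12,12,13,13,15,17,20,22]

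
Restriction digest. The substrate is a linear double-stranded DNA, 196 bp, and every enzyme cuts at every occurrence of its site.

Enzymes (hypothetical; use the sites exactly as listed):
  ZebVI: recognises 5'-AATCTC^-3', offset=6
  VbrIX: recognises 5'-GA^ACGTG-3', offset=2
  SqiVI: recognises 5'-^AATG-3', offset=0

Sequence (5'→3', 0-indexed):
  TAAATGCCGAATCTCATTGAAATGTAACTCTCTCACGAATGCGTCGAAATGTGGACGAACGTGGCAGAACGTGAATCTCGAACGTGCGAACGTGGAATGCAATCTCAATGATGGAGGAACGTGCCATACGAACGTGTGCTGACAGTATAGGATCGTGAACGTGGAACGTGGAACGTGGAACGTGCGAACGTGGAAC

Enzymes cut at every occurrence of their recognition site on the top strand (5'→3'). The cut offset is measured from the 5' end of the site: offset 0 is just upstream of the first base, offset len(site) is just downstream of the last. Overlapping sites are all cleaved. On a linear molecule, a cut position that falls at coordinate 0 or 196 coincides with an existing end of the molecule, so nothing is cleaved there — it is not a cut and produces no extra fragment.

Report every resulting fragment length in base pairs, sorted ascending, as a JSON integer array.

[2,2,5,6,7,7,7,8,8,9,10,10,11,11,11,12,13,13,17,27]

Per-enzyme occurrences:
  ZebVI AATCTC/6: at [9, 73, 100] ⇒ [15, 79, 106]
  VbrIX GAACGTG/2: at [56, 66, 79, 87, 116, 129, 156, 163, 170, 177, 185] ⇒ [58, 68, 81, 89, 118, 131, 158, 165, 172, 179, 187]
  SqiVI AATG/0: at [2, 20, 37, 47, 95, 106] ⇒ [2, 20, 37, 47, 95, 106]

Pooled cuts: [2, 15, 20, 37, 47, 58, 68, 79, 81, 89, 95, 106, 118, 131, 158, 165, 172, 179, 187]

Fragments:
  [0,2): 2 bp
  [2,15): 13 bp
  [15,20): 5 bp
  [20,37): 17 bp
  [37,47): 10 bp
  [47,58): 11 bp
  [58,68): 10 bp
  [68,79): 11 bp
  [79,81): 2 bp
  [81,89): 8 bp
  [89,95): 6 bp
  [95,106): 11 bp
  [106,118): 12 bp
  [118,131): 13 bp
  [131,158): 27 bp
  [158,165): 7 bp
  [165,172): 7 bp
  [172,179): 7 bp
  [179,187): 8 bp
  [187,196): 9 bp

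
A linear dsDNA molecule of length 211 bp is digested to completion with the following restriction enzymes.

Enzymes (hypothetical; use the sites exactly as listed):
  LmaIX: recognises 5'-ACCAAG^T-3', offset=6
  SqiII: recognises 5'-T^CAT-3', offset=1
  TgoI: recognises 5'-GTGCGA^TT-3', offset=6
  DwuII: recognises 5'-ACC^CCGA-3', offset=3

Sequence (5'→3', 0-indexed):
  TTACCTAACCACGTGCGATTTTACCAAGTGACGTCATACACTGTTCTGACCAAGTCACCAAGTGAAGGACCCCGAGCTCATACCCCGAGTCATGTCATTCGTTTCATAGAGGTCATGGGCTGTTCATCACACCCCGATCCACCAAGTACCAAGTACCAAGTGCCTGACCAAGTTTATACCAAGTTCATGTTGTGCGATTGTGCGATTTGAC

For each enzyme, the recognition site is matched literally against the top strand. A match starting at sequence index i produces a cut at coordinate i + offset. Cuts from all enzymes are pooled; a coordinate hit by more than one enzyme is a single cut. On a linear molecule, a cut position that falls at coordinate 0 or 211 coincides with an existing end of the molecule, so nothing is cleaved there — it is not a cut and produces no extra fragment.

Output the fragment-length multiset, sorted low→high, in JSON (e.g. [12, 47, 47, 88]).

[2,5,6,6,6,6,7,7,7,8,8,9,9,9,9,10,11,11,12,12,13,18,20]

Per-enzyme occurrences:
  LmaIX (ACCAAGT, off=6): starts [22, 48, 56, 140, 147, 154, 166, 177] → cuts [28, 54, 62, 146, 153, 160, 172, 183]
  SqiII (TCAT, off=1): starts [33, 77, 89, 94, 103, 112, 123, 184] → cuts [34, 78, 90, 95, 104, 113, 124, 185]
  TgoI (GTGCGATT, off=6): starts [12, 191, 199] → cuts [18, 197, 205]
  DwuII (ACCCCGA, off=3): starts [68, 81, 130] → cuts [71, 84, 133]

Pooled cuts: [18, 28, 34, 54, 62, 71, 78, 84, 90, 95, 104, 113, 124, 133, 146, 153, 160, 172, 183, 185, 197, 205]

Fragments:
  [0,18): 18 bp
  [18,28): 10 bp
  [28,34): 6 bp
  [34,54): 20 bp
  [54,62): 8 bp
  [62,71): 9 bp
  [71,78): 7 bp
  [78,84): 6 bp
  [84,90): 6 bp
  [90,95): 5 bp
  [95,104): 9 bp
  [104,113): 9 bp
  [113,124): 11 bp
  [124,133): 9 bp
  [133,146): 13 bp
  [146,153): 7 bp
  [153,160): 7 bp
  [160,172): 12 bp
  [172,183): 11 bp
  [183,185): 2 bp
  [185,197): 12 bp
  [197,205): 8 bp
  [205,211): 6 bp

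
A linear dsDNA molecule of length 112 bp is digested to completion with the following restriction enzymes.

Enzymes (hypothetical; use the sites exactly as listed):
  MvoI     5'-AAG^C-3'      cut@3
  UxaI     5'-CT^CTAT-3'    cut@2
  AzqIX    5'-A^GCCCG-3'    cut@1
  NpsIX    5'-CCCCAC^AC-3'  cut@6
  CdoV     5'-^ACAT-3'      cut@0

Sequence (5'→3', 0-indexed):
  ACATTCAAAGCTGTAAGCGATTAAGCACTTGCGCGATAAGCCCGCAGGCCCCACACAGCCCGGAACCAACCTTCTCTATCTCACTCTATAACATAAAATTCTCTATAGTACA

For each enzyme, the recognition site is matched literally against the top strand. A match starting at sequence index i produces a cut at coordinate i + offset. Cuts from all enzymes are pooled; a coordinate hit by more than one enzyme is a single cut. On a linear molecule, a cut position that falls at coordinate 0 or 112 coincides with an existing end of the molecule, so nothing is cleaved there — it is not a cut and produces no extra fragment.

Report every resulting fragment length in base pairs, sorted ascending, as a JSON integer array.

Site scan:
  MvoI AAGC/3: at [7, 14, 22, 37] ⇒ [10, 17, 25, 40]
  UxaI CTCTAT/2: at [73, 83, 100] ⇒ [75, 85, 102]
  AzqIX AGCCCG/1: at [38, 56] ⇒ [39, 57]
  NpsIX CCCCACAC/6: at [48] ⇒ [54]
  CdoV ACAT/0: at [0, 90] ⇒ [90] (position 0 is a terminus of the linear molecule — no cut)

Pooled cuts: [10, 17, 25, 39, 40, 54, 57, 75, 85, 90, 102]

Fragments:
  [0,10): 10 bp
  [10,17): 7 bp
  [17,25): 8 bp
  [25,39): 14 bp
  [39,40): 1 bp
  [40,54): 14 bp
  [54,57): 3 bp
  [57,75): 18 bp
  [75,85): 10 bp
  [85,90): 5 bp
  [90,102): 12 bp
  [102,112): 10 bp

[1,3,5,7,8,10,10,10,12,14,14,18]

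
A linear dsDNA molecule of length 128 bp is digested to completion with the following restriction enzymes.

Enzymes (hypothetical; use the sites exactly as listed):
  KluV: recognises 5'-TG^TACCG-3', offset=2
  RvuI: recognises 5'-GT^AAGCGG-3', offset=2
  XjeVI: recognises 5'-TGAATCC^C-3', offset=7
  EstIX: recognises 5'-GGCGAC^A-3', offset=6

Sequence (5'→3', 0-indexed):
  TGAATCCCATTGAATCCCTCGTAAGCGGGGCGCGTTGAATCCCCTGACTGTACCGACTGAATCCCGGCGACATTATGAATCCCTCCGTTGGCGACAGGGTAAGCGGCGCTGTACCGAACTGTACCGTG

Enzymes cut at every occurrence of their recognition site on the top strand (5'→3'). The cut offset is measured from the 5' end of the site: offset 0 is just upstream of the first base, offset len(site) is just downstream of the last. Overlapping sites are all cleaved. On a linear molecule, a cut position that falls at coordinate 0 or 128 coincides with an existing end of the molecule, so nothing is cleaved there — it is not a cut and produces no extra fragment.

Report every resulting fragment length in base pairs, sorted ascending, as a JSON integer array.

[5,5,7,7,7,8,10,10,11,11,13,14,20]

Site scan:
  KluV (TGTACCG, off=2): starts [48, 109, 119] → cuts [50, 111, 121]
  RvuI (GTAAGCGG, off=2): starts [20, 98] → cuts [22, 100]
  XjeVI (TGAATCCC, off=7): starts [0, 10, 35, 57, 75] → cuts [7, 17, 42, 64, 82]
  EstIX (GGCGACA, off=6): starts [65, 89] → cuts [71, 95]

Pooled cuts: [7, 17, 22, 42, 50, 64, 71, 82, 95, 100, 111, 121]

Fragment lengths:
  [0,7): 7 bp
  [7,17): 10 bp
  [17,22): 5 bp
  [22,42): 20 bp
  [42,50): 8 bp
  [50,64): 14 bp
  [64,71): 7 bp
  [71,82): 11 bp
  [82,95): 13 bp
  [95,100): 5 bp
  [100,111): 11 bp
  [111,121): 10 bp
  [121,128): 7 bp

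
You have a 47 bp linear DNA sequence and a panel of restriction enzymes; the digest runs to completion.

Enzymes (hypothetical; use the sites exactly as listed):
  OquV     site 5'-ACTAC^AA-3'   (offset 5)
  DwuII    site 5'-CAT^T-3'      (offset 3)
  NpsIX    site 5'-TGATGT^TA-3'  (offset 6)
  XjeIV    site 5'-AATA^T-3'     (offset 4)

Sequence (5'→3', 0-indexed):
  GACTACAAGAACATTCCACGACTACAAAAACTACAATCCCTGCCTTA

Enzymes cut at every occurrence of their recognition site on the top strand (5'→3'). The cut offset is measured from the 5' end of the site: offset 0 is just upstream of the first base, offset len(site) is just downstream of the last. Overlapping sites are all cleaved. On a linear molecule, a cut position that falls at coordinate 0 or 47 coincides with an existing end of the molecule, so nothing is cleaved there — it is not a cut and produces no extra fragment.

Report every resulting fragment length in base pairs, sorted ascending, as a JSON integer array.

Per-enzyme occurrences:
  OquV (ACTACAA, off=5): starts [1, 20, 29] → cuts [6, 25, 34]
  DwuII (CATT, off=3): starts [11] → cuts [14]
  NpsIX (TGATGTTA, off=6): no sites
  XjeIV (AATAT, off=4): no sites

Pooled cuts: [6, 14, 25, 34]

Fragments:
  [0,6): 6 bp
  [6,14): 8 bp
  [14,25): 11 bp
  [25,34): 9 bp
  [34,47): 13 bp

[6,8,9,11,13]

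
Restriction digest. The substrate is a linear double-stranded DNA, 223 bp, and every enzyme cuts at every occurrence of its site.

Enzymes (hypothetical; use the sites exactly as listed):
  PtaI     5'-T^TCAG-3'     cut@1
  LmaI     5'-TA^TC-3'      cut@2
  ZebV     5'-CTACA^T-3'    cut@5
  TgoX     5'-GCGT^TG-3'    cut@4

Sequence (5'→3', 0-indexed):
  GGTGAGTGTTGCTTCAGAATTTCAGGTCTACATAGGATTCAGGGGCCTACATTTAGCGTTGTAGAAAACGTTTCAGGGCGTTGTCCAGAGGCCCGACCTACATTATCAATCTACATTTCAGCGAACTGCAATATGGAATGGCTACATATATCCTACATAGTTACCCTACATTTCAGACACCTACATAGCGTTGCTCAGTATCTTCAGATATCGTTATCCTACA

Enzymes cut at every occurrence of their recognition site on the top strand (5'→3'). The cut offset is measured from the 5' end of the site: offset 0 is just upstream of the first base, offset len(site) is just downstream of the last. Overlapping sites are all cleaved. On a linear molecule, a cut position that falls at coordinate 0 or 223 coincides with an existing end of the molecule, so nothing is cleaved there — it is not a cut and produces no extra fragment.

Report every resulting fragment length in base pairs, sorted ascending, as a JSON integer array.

[2,2,3,3,4,6,6,6,7,7,7,8,8,9,9,10,11,13,13,13,13,13,21,29]

Scan for sites:
  PtaI (TTCAG, off=1): starts [12, 20, 37, 71, 116, 171, 202] → cuts [13, 21, 38, 72, 117, 172, 203]
  LmaI (TATC, off=2): starts [103, 148, 198, 208, 214] → cuts [105, 150, 200, 210, 216]
  ZebV (CTACAT, off=5): starts [27, 46, 97, 110, 141, 152, 165, 180] → cuts [32, 51, 102, 115, 146, 157, 170, 185]
  TgoX (GCGTTG, off=4): starts [55, 77, 187] → cuts [59, 81, 191]

All cut coordinates (distinct, sorted): [13, 21, 32, 38, 51, 59, 72, 81, 102, 105, 115, 117, 146, 150, 157, 170, 172, 185, 191, 200, 203, 210, 216]

Fragments:
  [0,13): 13 bp
  [13,21): 8 bp
  [21,32): 11 bp
  [32,38): 6 bp
  [38,51): 13 bp
  [51,59): 8 bp
  [59,72): 13 bp
  [72,81): 9 bp
  [81,102): 21 bp
  [102,105): 3 bp
  [105,115): 10 bp
  [115,117): 2 bp
  [117,146): 29 bp
  [146,150): 4 bp
  [150,157): 7 bp
  [157,170): 13 bp
  [170,172): 2 bp
  [172,185): 13 bp
  [185,191): 6 bp
  [191,200): 9 bp
  [200,203): 3 bp
  [203,210): 7 bp
  [210,216): 6 bp
  [216,223): 7 bp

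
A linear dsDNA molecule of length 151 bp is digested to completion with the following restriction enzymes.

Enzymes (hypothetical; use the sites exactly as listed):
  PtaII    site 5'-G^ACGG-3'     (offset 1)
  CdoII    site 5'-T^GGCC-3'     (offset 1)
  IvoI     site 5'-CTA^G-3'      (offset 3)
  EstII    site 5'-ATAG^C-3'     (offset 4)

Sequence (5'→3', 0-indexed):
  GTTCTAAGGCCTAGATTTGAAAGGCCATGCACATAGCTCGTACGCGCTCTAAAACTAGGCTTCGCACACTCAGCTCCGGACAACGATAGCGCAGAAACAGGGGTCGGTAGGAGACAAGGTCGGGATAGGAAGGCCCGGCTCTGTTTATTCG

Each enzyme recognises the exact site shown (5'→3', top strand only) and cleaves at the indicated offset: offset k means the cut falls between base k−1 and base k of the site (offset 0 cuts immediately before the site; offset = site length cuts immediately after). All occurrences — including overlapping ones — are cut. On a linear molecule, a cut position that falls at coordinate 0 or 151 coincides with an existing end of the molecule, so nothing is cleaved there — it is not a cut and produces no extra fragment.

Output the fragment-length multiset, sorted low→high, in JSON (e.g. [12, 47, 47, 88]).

Site scan:
  PtaII (GACGG, off=1): no sites
  CdoII (TGGCC, off=1): no sites
  IvoI (CTAG, off=3): starts [10, 54] → cuts [13, 57]
  EstII (ATAGC, off=4): starts [32, 85] → cuts [36, 89]

Pooled cuts: [13, 36, 57, 89]

Fragment lengths:
  [0,13): 13 bp
  [13,36): 23 bp
  [36,57): 21 bp
  [57,89): 32 bp
  [89,151): 62 bp

[13,21,23,32,62]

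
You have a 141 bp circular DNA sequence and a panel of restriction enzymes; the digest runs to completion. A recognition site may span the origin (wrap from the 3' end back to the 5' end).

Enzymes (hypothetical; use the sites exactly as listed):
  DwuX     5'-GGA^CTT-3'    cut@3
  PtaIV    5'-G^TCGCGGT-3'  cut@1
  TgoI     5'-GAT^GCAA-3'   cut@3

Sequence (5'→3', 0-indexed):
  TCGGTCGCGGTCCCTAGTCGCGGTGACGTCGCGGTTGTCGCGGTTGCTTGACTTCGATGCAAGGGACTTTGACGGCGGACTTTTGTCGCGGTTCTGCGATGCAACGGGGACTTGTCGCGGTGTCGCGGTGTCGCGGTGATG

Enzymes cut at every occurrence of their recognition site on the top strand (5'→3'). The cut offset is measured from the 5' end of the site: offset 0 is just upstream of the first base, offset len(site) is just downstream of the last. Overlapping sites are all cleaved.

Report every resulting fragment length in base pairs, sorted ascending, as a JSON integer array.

[4,6,8,8,8,9,10,11,13,13,15,15,21]

Site scan:
  DwuX (GGACTT, off=3): starts [63, 76, 107] → cuts [66, 79, 110]
  PtaIV (GTCGCGGT, off=1): starts [3, 16, 27, 36, 84, 113, 121, 129] → cuts [4, 17, 28, 37, 85, 114, 122, 130]
  TgoI (GATGCAA, off=3): starts [55, 97] → cuts [58, 100]

All cut coordinates (distinct, sorted): [4, 17, 28, 37, 58, 66, 79, 85, 100, 110, 114, 122, 130]

Fragments:
  4→17: 13 bp
  17→28: 11 bp
  28→37: 9 bp
  37→58: 21 bp
  58→66: 8 bp
  66→79: 13 bp
  79→85: 6 bp
  85→100: 15 bp
  100→110: 10 bp
  110→114: 4 bp
  114→122: 8 bp
  122→130: 8 bp
  130→4 (wrap): 141-130+4 = 15 bp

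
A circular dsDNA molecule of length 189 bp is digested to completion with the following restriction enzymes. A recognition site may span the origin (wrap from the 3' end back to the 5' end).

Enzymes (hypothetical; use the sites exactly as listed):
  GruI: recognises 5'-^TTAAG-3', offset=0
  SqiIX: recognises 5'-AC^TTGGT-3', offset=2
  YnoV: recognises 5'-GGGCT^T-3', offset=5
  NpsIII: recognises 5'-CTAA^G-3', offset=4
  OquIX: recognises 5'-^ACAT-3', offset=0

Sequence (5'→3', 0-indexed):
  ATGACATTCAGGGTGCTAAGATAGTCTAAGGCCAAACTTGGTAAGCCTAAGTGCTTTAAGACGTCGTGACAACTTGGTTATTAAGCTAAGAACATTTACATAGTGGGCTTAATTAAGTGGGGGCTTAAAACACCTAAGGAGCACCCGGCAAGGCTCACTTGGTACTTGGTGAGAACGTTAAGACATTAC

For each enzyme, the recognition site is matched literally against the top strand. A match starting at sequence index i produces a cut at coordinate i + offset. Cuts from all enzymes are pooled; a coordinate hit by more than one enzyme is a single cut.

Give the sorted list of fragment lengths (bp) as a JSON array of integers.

Per-enzyme occurrences:
  GruI TTAAG/0: at [55, 80, 112, 177] ⇒ [55, 80, 112, 177]
  SqiIX ACTTGGT/2: at [35, 71, 156, 163] ⇒ [37, 73, 158, 165]
  YnoV GGGCTT/5: at [104, 120] ⇒ [109, 125]
  NpsIII CTAAG/4: at [15, 25, 46, 85, 133] ⇒ [19, 29, 50, 89, 137]
  OquIX ACAT/0: at [3, 91, 97, 182, 187] ⇒ [3, 91, 97, 182, 187]

All cut coordinates (distinct, sorted): [3, 19, 29, 37, 50, 55, 73, 80, 89, 91, 97, 109, 112, 125, 137, 158, 165, 177, 182, 187]

Fragment lengths:
  3→19: 16 bp
  19→29: 10 bp
  29→37: 8 bp
  37→50: 13 bp
  50→55: 5 bp
  55→73: 18 bp
  73→80: 7 bp
  80→89: 9 bp
  89→91: 2 bp
  91→97: 6 bp
  97→109: 12 bp
  109→112: 3 bp
  112→125: 13 bp
  125→137: 12 bp
  137→158: 21 bp
  158→165: 7 bp
  165→177: 12 bp
  177→182: 5 bp
  182→187: 5 bp
  187→3 (wrap): 189-187+3 = 5 bp

[2,3,5,5,5,5,6,7,7,8,9,10,12,12,12,13,13,16,18,21]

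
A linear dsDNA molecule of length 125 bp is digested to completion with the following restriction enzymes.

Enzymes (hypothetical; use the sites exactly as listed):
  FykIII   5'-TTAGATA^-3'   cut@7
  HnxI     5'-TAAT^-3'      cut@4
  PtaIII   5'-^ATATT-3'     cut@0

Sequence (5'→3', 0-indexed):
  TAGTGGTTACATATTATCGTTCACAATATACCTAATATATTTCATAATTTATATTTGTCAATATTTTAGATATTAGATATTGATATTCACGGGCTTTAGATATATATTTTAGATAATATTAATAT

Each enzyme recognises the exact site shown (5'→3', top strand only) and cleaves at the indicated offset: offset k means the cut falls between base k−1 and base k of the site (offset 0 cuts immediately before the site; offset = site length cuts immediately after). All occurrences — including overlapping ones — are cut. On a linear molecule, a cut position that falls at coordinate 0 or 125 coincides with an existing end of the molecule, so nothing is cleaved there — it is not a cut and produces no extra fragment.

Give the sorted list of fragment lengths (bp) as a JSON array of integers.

[1,2,2,2,3,3,3,4,6,9,10,10,12,12,20,26]

Site scan:
  FykIII TTAGATA/7: at [65, 72, 95, 108] ⇒ [72, 79, 102, 115]
  HnxI TAAT/4: at [32, 44, 113, 119] ⇒ [36, 48, 117, 123]
  PtaIII ATATT/0: at [10, 36, 50, 60, 69, 76, 82, 103, 115] ⇒ [10, 36, 50, 60, 69, 76, 82, 103, 115]

Pooled cuts: [10, 36, 48, 50, 60, 69, 72, 76, 79, 82, 102, 103, 115, 117, 123]

Fragment lengths:
  [0,10): 10 bp
  [10,36): 26 bp
  [36,48): 12 bp
  [48,50): 2 bp
  [50,60): 10 bp
  [60,69): 9 bp
  [69,72): 3 bp
  [72,76): 4 bp
  [76,79): 3 bp
  [79,82): 3 bp
  [82,102): 20 bp
  [102,103): 1 bp
  [103,115): 12 bp
  [115,117): 2 bp
  [117,123): 6 bp
  [123,125): 2 bp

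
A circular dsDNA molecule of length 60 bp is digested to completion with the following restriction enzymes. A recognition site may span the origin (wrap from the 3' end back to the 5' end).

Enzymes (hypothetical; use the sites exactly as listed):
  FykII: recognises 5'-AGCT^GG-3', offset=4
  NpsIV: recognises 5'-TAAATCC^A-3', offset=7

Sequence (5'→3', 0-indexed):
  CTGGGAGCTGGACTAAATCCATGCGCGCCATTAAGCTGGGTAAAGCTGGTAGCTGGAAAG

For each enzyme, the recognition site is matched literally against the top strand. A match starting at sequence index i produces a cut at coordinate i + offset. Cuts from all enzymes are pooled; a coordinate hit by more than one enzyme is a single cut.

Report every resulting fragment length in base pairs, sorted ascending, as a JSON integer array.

Site scan:
  FykII (AGCTGG, off=4): starts [5, 33, 43, 50, 58] → cuts [2, 9, 37, 47, 54]
  NpsIV (TAAATCCA, off=7): starts [13] → cuts [20]

All cut coordinates (distinct, sorted): [2, 9, 20, 37, 47, 54]

Fragments:
  2→9: 7 bp
  9→20: 11 bp
  20→37: 17 bp
  37→47: 10 bp
  47→54: 7 bp
  54→2 (wrap): 60-54+2 = 8 bp

[7,7,8,10,11,17]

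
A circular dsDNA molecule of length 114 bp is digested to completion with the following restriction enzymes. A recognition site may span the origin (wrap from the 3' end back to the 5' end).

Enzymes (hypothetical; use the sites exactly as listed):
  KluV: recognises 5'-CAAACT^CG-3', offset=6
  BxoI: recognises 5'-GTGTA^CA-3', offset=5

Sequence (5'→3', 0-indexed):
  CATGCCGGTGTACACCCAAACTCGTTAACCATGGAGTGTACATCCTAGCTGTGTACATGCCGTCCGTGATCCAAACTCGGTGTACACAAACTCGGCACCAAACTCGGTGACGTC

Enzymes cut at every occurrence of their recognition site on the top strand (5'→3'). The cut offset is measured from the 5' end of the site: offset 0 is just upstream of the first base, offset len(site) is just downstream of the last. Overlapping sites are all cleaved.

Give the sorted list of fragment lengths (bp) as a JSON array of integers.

Site scan:
  KluV CAAACTCG/6: at [16, 71, 86, 98] ⇒ [22, 77, 92, 104]
  BxoI GTGTACA/5: at [7, 35, 50, 79] ⇒ [12, 40, 55, 84]

Pooled cuts: [12, 22, 40, 55, 77, 84, 92, 104]

Fragment lengths:
  12→22: 10 bp
  22→40: 18 bp
  40→55: 15 bp
  55→77: 22 bp
  77→84: 7 bp
  84→92: 8 bp
  92→104: 12 bp
  104→12 (wrap): 114-104+12 = 22 bp

[7,8,10,12,15,18,22,22]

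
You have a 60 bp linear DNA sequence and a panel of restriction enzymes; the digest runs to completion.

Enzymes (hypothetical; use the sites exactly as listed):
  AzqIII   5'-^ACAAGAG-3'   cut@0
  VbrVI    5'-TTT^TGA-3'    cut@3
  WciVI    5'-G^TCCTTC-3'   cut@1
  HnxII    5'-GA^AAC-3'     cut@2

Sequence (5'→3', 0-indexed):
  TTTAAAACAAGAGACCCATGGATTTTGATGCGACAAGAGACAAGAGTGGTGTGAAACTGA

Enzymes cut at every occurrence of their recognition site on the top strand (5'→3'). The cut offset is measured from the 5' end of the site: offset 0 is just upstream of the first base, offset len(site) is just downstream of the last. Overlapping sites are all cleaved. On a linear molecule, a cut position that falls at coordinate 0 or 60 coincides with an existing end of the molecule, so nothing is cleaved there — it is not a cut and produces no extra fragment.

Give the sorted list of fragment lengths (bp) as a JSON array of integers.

Per-enzyme occurrences:
  AzqIII ACAAGAG/0: at [6, 32, 39] ⇒ [6, 32, 39]
  VbrVI TTTTGA/3: at [22] ⇒ [25]
  WciVI (GTCCTTC, off=1): no sites
  HnxII GAAAC/2: at [52] ⇒ [54]

Pooled cuts: [6, 25, 32, 39, 54]

Fragments:
  [0,6): 6 bp
  [6,25): 19 bp
  [25,32): 7 bp
  [32,39): 7 bp
  [39,54): 15 bp
  [54,60): 6 bp

[6,6,7,7,15,19]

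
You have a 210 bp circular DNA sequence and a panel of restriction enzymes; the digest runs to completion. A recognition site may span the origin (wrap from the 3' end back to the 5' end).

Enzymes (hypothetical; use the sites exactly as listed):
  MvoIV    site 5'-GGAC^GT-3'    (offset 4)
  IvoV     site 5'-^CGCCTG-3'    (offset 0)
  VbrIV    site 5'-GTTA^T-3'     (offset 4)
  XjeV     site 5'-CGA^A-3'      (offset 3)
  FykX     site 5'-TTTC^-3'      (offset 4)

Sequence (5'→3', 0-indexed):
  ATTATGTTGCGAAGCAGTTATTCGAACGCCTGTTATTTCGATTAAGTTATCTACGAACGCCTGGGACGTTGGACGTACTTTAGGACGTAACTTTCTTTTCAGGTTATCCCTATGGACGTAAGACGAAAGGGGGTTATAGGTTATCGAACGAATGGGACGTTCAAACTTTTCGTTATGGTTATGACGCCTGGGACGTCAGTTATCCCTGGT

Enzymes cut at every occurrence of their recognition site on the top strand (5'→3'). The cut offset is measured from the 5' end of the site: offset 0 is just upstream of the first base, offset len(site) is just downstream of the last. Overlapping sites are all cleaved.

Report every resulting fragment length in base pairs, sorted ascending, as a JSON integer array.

Scan for sites:
  MvoIV GGACGT/4: at [63, 70, 82, 113, 154, 190] ⇒ [67, 74, 86, 117, 158, 194]
  IvoV CGCCTG/0: at [26, 57, 184] ⇒ [26, 57, 184]
  VbrIV GTTAT/4: at [16, 31, 45, 102, 132, 139, 171, 177, 198] ⇒ [20, 35, 49, 106, 136, 143, 175, 181, 202]
  XjeV CGAA/3: at [9, 22, 53, 123, 144, 148] ⇒ [12, 25, 56, 126, 147, 151]
  FykX TTTC/4: at [35, 91, 96, 167] ⇒ [39, 95, 100, 171]

All cut coordinates (distinct, sorted): [12, 20, 25, 26, 35, 39, 49, 56, 57, 67, 74, 86, 95, 100, 106, 117, 126, 136, 143, 147, 151, 158, 171, 175, 181, 184, 194, 202]

Fragments:
  12→20: 8 bp
  20→25: 5 bp
  25→26: 1 bp
  26→35: 9 bp
  35→39: 4 bp
  39→49: 10 bp
  49→56: 7 bp
  56→57: 1 bp
  57→67: 10 bp
  67→74: 7 bp
  74→86: 12 bp
  86→95: 9 bp
  95→100: 5 bp
  100→106: 6 bp
  106→117: 11 bp
  117→126: 9 bp
  126→136: 10 bp
  136→143: 7 bp
  143→147: 4 bp
  147→151: 4 bp
  151→158: 7 bp
  158→171: 13 bp
  171→175: 4 bp
  175→181: 6 bp
  181→184: 3 bp
  184→194: 10 bp
  194→202: 8 bp
  202→12 (wrap): 210-202+12 = 20 bp

[1,1,3,4,4,4,4,5,5,6,6,7,7,7,7,8,8,9,9,9,10,10,10,10,11,12,13,20]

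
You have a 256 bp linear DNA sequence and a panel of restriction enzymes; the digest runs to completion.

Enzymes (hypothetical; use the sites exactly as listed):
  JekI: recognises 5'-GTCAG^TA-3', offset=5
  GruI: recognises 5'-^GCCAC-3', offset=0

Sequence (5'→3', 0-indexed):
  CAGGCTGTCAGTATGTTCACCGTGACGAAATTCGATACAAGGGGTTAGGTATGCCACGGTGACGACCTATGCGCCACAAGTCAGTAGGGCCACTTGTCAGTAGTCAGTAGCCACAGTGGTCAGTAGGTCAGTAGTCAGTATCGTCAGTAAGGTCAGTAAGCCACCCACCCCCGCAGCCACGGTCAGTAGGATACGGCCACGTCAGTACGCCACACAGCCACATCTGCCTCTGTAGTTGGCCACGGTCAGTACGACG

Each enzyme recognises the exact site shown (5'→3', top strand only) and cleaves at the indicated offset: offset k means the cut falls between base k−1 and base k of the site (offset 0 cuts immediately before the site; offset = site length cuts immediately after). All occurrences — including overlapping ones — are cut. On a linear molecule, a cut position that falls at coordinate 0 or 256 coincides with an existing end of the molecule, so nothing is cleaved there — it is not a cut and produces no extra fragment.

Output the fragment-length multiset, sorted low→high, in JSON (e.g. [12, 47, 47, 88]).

Per-enzyme occurrences:
  JekI GTCAGTA/5: at [6, 79, 95, 102, 118, 126, 133, 142, 151, 181, 200, 244] ⇒ [11, 84, 100, 107, 123, 131, 138, 147, 156, 186, 205, 249]
  GruI GCCAC/0: at [52, 72, 88, 109, 159, 175, 195, 208, 216, 238] ⇒ [52, 72, 88, 109, 159, 175, 195, 208, 216, 238]

Pooled cuts: [11, 52, 72, 84, 88, 100, 107, 109, 123, 131, 138, 147, 156, 159, 175, 186, 195, 205, 208, 216, 238, 249]

Fragments:
  [0,11): 11 bp
  [11,52): 41 bp
  [52,72): 20 bp
  [72,84): 12 bp
  [84,88): 4 bp
  [88,100): 12 bp
  [100,107): 7 bp
  [107,109): 2 bp
  [109,123): 14 bp
  [123,131): 8 bp
  [131,138): 7 bp
  [138,147): 9 bp
  [147,156): 9 bp
  [156,159): 3 bp
  [159,175): 16 bp
  [175,186): 11 bp
  [186,195): 9 bp
  [195,205): 10 bp
  [205,208): 3 bp
  [208,216): 8 bp
  [216,238): 22 bp
  [238,249): 11 bp
  [249,256): 7 bp

[2,3,3,4,7,7,7,8,8,9,9,9,10,11,11,11,12,12,14,16,20,22,41]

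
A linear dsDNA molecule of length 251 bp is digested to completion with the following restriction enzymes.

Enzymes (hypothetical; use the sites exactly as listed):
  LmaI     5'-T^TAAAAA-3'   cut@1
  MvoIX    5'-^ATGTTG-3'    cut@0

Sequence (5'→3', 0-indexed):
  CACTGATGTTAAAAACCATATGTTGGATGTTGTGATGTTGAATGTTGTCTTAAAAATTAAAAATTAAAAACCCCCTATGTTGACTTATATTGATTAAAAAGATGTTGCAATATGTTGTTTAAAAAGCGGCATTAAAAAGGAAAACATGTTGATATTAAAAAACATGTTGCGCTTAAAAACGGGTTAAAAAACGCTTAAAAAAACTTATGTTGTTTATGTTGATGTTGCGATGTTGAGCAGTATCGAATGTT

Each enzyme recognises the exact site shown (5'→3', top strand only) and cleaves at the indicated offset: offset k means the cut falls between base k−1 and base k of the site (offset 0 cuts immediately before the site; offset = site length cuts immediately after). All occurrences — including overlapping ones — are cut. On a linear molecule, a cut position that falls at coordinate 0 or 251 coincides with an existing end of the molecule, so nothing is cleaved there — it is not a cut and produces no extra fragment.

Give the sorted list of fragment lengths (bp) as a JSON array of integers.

[6,7,7,7,7,7,8,8,8,8,9,9,9,10,10,10,10,11,11,11,12,13,13,18,22]

Per-enzyme occurrences:
  LmaI TTAAAAA/1: at [8, 49, 56, 63, 93, 118, 131, 154, 172, 183, 194] ⇒ [9, 50, 57, 64, 94, 119, 132, 155, 173, 184, 195]
  MvoIX ATGTTG/0: at [19, 26, 34, 41, 76, 101, 111, 145, 163, 206, 215, 221, 229] ⇒ [19, 26, 34, 41, 76, 101, 111, 145, 163, 206, 215, 221, 229]

All cut coordinates (distinct, sorted): [9, 19, 26, 34, 41, 50, 57, 64, 76, 94, 101, 111, 119, 132, 145, 155, 163, 173, 184, 195, 206, 215, 221, 229]

Fragment lengths:
  [0,9): 9 bp
  [9,19): 10 bp
  [19,26): 7 bp
  [26,34): 8 bp
  [34,41): 7 bp
  [41,50): 9 bp
  [50,57): 7 bp
  [57,64): 7 bp
  [64,76): 12 bp
  [76,94): 18 bp
  [94,101): 7 bp
  [101,111): 10 bp
  [111,119): 8 bp
  [119,132): 13 bp
  [132,145): 13 bp
  [145,155): 10 bp
  [155,163): 8 bp
  [163,173): 10 bp
  [173,184): 11 bp
  [184,195): 11 bp
  [195,206): 11 bp
  [206,215): 9 bp
  [215,221): 6 bp
  [221,229): 8 bp
  [229,251): 22 bp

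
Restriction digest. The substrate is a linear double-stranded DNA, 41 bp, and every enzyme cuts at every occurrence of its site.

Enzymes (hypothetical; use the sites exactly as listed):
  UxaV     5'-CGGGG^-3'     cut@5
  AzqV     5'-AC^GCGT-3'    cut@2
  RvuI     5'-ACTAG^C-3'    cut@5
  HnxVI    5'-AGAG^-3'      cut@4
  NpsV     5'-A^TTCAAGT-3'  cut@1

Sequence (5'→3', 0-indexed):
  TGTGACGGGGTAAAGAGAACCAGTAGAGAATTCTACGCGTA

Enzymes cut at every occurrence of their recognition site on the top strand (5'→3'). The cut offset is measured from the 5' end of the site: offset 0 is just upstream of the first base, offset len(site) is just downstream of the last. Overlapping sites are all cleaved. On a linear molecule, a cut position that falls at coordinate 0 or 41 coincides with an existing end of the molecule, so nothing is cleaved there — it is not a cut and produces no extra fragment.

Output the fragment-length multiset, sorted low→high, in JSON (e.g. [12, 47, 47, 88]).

[5,7,8,10,11]

Scan for sites:
  UxaV (CGGGG, off=5): starts [5] → cuts [10]
  AzqV (ACGCGT, off=2): starts [34] → cuts [36]
  RvuI (ACTAGC, off=5): no sites
  HnxVI (AGAG, off=4): starts [13, 24] → cuts [17, 28]
  NpsV (ATTCAAGT, off=1): no sites

All cut coordinates (distinct, sorted): [10, 17, 28, 36]

Fragments:
  [0,10): 10 bp
  [10,17): 7 bp
  [17,28): 11 bp
  [28,36): 8 bp
  [36,41): 5 bp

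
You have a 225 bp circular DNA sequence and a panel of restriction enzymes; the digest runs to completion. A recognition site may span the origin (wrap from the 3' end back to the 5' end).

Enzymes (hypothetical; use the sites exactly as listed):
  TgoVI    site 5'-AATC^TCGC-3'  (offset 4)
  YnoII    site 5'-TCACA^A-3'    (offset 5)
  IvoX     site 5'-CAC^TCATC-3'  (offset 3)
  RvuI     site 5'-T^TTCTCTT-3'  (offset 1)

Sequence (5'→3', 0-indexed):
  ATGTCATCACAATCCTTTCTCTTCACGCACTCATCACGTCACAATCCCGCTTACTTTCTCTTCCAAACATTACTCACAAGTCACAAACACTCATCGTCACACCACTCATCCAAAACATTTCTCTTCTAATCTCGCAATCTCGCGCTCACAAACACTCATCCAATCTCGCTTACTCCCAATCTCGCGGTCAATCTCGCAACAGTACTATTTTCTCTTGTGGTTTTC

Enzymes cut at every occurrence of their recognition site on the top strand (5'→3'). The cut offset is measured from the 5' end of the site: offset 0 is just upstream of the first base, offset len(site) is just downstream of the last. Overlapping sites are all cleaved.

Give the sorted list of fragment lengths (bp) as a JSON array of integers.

Per-enzyme occurrences:
  TgoVI AATCTCGC/4: at [127, 135, 161, 177, 189] ⇒ [131, 139, 165, 181, 193]
  YnoII TCACAA/5: at [6, 38, 73, 80, 145] ⇒ [11, 43, 78, 85, 150]
  IvoX CACTCATC/3: at [27, 87, 102, 152] ⇒ [30, 90, 105, 155]
  RvuI TTTCTCTT/1: at [15, 54, 117, 208] ⇒ [16, 55, 118, 209]

All cut coordinates (distinct, sorted): [11, 16, 30, 43, 55, 78, 85, 90, 105, 118, 131, 139, 150, 155, 165, 181, 193, 209]

Fragment lengths:
  11→16: 5 bp
  16→30: 14 bp
  30→43: 13 bp
  43→55: 12 bp
  55→78: 23 bp
  78→85: 7 bp
  85→90: 5 bp
  90→105: 15 bp
  105→118: 13 bp
  118→131: 13 bp
  131→139: 8 bp
  139→150: 11 bp
  150→155: 5 bp
  155→165: 10 bp
  165→181: 16 bp
  181→193: 12 bp
  193→209: 16 bp
  209→11 (wrap): 225-209+11 = 27 bp

[5,5,5,7,8,10,11,12,12,13,13,13,14,15,16,16,23,27]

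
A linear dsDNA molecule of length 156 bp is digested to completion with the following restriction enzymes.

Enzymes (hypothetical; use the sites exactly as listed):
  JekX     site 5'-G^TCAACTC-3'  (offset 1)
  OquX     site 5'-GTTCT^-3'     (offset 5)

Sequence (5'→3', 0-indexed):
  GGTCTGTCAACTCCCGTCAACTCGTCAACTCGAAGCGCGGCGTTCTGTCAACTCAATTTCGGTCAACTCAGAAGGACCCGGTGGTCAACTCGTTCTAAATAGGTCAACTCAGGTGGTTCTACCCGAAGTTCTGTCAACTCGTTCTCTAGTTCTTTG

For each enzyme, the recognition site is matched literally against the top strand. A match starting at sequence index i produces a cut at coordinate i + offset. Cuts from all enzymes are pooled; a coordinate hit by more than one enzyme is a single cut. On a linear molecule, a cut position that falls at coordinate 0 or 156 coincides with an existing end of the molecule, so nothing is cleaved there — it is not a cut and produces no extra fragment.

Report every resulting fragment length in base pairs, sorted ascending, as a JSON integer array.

Scan for sites:
  JekX (GTCAACTC, off=1): starts [5, 15, 23, 46, 61, 83, 102, 132] → cuts [6, 16, 24, 47, 62, 84, 103, 133]
  OquX (GTTCT, off=5): starts [41, 91, 115, 127, 140, 148] → cuts [46, 96, 120, 132, 145, 153]

Pooled cuts: [6, 16, 24, 46, 47, 62, 84, 96, 103, 120, 132, 133, 145, 153]

Fragments:
  [0,6): 6 bp
  [6,16): 10 bp
  [16,24): 8 bp
  [24,46): 22 bp
  [46,47): 1 bp
  [47,62): 15 bp
  [62,84): 22 bp
  [84,96): 12 bp
  [96,103): 7 bp
  [103,120): 17 bp
  [120,132): 12 bp
  [132,133): 1 bp
  [133,145): 12 bp
  [145,153): 8 bp
  [153,156): 3 bp

[1,1,3,6,7,8,8,10,12,12,12,15,17,22,22]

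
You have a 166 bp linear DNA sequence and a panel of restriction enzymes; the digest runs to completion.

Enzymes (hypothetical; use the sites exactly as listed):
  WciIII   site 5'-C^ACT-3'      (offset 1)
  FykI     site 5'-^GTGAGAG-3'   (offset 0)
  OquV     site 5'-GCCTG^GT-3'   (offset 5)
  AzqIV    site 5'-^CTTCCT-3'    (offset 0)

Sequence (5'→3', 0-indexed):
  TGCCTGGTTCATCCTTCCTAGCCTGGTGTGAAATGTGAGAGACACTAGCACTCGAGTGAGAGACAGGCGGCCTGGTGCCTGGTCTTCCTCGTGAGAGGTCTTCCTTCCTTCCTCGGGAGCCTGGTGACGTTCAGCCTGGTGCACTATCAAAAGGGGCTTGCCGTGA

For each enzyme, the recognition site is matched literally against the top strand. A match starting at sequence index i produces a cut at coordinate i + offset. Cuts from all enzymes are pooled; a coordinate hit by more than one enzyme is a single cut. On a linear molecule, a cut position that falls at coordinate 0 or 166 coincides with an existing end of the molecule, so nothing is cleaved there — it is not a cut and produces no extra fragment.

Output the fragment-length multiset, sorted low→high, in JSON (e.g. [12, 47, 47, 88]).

[2,4,4,4,6,6,6,7,7,7,9,9,9,12,15,16,19,24]

Site scan:
  WciIII (CACT, off=1): starts [42, 48, 141] → cuts [43, 49, 142]
  FykI (GTGAGAG, off=0): starts [34, 55, 90] → cuts [34, 55, 90]
  OquV (GCCTGGT, off=5): starts [1, 20, 69, 76, 118, 133] → cuts [6, 25, 74, 81, 123, 138]
  AzqIV (CTTCCT, off=0): starts [13, 83, 99, 103, 107] → cuts [13, 83, 99, 103, 107]

All cut coordinates (distinct, sorted): [6, 13, 25, 34, 43, 49, 55, 74, 81, 83, 90, 99, 103, 107, 123, 138, 142]

Fragments:
  [0,6): 6 bp
  [6,13): 7 bp
  [13,25): 12 bp
  [25,34): 9 bp
  [34,43): 9 bp
  [43,49): 6 bp
  [49,55): 6 bp
  [55,74): 19 bp
  [74,81): 7 bp
  [81,83): 2 bp
  [83,90): 7 bp
  [90,99): 9 bp
  [99,103): 4 bp
  [103,107): 4 bp
  [107,123): 16 bp
  [123,138): 15 bp
  [138,142): 4 bp
  [142,166): 24 bp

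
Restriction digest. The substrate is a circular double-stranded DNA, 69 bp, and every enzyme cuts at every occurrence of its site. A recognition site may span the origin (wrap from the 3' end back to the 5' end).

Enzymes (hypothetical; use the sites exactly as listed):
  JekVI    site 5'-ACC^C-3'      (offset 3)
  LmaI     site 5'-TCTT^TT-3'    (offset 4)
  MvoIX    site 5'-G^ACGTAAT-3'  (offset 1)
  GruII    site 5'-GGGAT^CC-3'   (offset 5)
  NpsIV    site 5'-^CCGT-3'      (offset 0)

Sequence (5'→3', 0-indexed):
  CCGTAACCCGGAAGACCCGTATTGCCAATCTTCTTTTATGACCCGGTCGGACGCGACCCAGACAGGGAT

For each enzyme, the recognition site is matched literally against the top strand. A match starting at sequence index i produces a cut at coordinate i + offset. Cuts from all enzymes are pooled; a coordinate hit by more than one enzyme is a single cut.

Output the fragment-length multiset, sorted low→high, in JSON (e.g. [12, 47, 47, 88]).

[1,8,8,8,11,15,18]

Site scan:
  JekVI (ACCC, off=3): starts [5, 14, 40, 55] → cuts [8, 17, 43, 58]
  LmaI (TCTTTT, off=4): starts [31] → cuts [35]
  MvoIX (GACGTAAT, off=1): no sites
  GruII (GGGATCC, off=5): starts [64] → cuts [0]
  NpsIV (CCGT, off=0): starts [0, 16] → cuts [0, 16]

All cut coordinates (distinct, sorted): [0, 8, 16, 17, 35, 43, 58]

Fragments:
  0→8: 8 bp
  8→16: 8 bp
  16→17: 1 bp
  17→35: 18 bp
  35→43: 8 bp
  43→58: 15 bp
  58→0 (wrap): 69-58+0 = 11 bp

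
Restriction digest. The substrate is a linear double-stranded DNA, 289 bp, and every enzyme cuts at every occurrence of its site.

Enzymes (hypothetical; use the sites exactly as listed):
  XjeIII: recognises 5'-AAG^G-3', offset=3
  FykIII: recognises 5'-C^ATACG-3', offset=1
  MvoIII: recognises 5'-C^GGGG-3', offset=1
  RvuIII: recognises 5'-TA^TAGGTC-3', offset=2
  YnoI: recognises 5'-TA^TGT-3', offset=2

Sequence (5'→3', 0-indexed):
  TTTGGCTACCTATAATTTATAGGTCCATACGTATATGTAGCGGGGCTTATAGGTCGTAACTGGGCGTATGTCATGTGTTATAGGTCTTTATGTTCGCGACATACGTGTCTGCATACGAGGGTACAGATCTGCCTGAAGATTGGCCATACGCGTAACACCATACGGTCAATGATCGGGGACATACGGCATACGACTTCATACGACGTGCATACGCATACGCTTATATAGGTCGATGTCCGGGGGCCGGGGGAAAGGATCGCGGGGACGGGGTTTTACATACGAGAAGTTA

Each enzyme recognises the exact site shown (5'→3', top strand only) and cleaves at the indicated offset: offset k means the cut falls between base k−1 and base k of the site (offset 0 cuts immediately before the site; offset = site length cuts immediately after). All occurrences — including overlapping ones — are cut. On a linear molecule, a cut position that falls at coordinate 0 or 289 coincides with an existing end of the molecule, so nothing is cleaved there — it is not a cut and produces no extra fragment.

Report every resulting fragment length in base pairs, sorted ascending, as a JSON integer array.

[6,6,6,6,6,7,7,7,8,9,9,10,10,10,10,11,11,12,12,13,13,14,15,19,19,33]

Site scan:
  XjeIII (AAGG, off=3): starts [251] → cuts [254]
  FykIII (CATACG, off=1): starts [25, 99, 111, 144, 158, 179, 186, 196, 207, 213, 275] → cuts [26, 100, 112, 145, 159, 180, 187, 197, 208, 214, 276]
  MvoIII (CGGGG, off=1): starts [40, 173, 237, 244, 259, 265] → cuts [41, 174, 238, 245, 260, 266]
  RvuIII (TATAGGTC, off=2): starts [17, 47, 78, 223] → cuts [19, 49, 80, 225]
  YnoI (TATGT, off=2): starts [33, 66, 88] → cuts [35, 68, 90]

Pooled cuts: [19, 26, 35, 41, 49, 68, 80, 90, 100, 112, 145, 159, 174, 180, 187, 197, 208, 214, 225, 238, 245, 254, 260, 266, 276]

Fragments:
  [0,19): 19 bp
  [19,26): 7 bp
  [26,35): 9 bp
  [35,41): 6 bp
  [41,49): 8 bp
  [49,68): 19 bp
  [68,80): 12 bp
  [80,90): 10 bp
  [90,100): 10 bp
  [100,112): 12 bp
  [112,145): 33 bp
  [145,159): 14 bp
  [159,174): 15 bp
  [174,180): 6 bp
  [180,187): 7 bp
  [187,197): 10 bp
  [197,208): 11 bp
  [208,214): 6 bp
  [214,225): 11 bp
  [225,238): 13 bp
  [238,245): 7 bp
  [245,254): 9 bp
  [254,260): 6 bp
  [260,266): 6 bp
  [266,276): 10 bp
  [276,289): 13 bp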